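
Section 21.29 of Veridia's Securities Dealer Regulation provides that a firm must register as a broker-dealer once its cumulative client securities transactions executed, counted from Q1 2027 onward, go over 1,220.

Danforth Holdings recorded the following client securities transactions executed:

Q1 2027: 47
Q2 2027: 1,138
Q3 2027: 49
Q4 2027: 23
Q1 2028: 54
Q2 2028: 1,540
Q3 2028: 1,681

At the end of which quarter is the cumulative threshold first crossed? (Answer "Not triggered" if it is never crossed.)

Through Q1 2027: 47
Through Q2 2027: 1,185
Through Q3 2027: 1,234 ← exceeds threshold

Q3 2027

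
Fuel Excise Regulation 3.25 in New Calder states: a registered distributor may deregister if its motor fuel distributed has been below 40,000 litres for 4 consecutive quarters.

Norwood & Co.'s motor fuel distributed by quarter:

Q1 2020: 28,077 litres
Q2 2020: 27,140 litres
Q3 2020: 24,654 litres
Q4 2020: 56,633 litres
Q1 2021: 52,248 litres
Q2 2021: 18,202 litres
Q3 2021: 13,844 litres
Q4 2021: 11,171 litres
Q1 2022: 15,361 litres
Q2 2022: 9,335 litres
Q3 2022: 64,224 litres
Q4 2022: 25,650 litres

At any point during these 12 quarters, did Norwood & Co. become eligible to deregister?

Quarters below 40,000 litres: Q1 2020, Q2 2020, Q3 2020, Q2 2021, Q3 2021, Q4 2021, Q1 2022, Q2 2022, Q4 2022.
Longest run of consecutive quarters below the threshold: 5.
5 ≥ 4, so Norwood & Co. became eligible.

Yes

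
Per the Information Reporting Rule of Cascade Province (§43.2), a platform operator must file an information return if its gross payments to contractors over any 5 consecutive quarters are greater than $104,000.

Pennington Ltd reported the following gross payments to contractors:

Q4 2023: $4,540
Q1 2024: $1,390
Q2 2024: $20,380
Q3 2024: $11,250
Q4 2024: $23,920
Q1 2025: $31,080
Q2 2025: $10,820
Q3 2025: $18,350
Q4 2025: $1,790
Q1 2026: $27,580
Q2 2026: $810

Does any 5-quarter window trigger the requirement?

Q4 2023–Q4 2024: $4,540 + $1,390 + $20,380 + $11,250 + $23,920 = $61,480 (under)
Q1 2024–Q1 2025: $1,390 + $20,380 + $11,250 + $23,920 + $31,080 = $88,020 (under)
Q2 2024–Q2 2025: $20,380 + $11,250 + $23,920 + $31,080 + $10,820 = $97,450 (under)
Q3 2024–Q3 2025: $11,250 + $23,920 + $31,080 + $10,820 + $18,350 = $95,420 (under)
Q4 2024–Q4 2025: $23,920 + $31,080 + $10,820 + $18,350 + $1,790 = $85,960 (under)
Q1 2025–Q1 2026: $31,080 + $10,820 + $18,350 + $1,790 + $27,580 = $89,620 (under)
Q2 2025–Q2 2026: $10,820 + $18,350 + $1,790 + $27,580 + $810 = $59,350 (under)
No window exceeds $104,000.

No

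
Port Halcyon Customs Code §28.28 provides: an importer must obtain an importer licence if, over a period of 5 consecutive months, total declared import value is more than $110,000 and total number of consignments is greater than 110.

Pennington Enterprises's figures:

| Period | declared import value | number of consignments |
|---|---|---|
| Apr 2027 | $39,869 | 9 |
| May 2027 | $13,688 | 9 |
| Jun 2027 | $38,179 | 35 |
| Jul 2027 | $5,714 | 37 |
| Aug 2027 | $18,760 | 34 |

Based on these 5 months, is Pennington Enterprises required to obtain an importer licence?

Yes

Total declared import value: $39,869 + $13,688 + $38,179 + $5,714 + $18,760 = $116,210 (> $110,000).
Total number of consignments: 9 + 9 + 35 + 37 + 34 = 124 (> 110).
The test is 'and': both thresholds are exceeded.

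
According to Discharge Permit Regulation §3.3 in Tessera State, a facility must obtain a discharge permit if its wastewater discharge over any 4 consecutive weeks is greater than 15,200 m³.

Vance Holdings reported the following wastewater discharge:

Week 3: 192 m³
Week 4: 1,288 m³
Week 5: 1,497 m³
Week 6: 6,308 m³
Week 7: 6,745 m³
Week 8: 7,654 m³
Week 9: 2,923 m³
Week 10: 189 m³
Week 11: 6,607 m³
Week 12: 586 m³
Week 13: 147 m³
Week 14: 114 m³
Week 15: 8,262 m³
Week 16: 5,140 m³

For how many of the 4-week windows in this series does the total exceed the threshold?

5

Week 3–Week 6: 192 m³ + 1,288 m³ + 1,497 m³ + 6,308 m³ = 9,285 m³ (under)
Week 4–Week 7: 1,288 m³ + 1,497 m³ + 6,308 m³ + 6,745 m³ = 15,838 m³ (over)
Week 5–Week 8: 1,497 m³ + 6,308 m³ + 6,745 m³ + 7,654 m³ = 22,204 m³ (over)
Week 6–Week 9: 6,308 m³ + 6,745 m³ + 7,654 m³ + 2,923 m³ = 23,630 m³ (over)
Week 7–Week 10: 6,745 m³ + 7,654 m³ + 2,923 m³ + 189 m³ = 17,511 m³ (over)
Week 8–Week 11: 7,654 m³ + 2,923 m³ + 189 m³ + 6,607 m³ = 17,373 m³ (over)
Week 9–Week 12: 2,923 m³ + 189 m³ + 6,607 m³ + 586 m³ = 10,305 m³ (under)
Week 10–Week 13: 189 m³ + 6,607 m³ + 586 m³ + 147 m³ = 7,529 m³ (under)
Week 11–Week 14: 6,607 m³ + 586 m³ + 147 m³ + 114 m³ = 7,454 m³ (under)
Week 12–Week 15: 586 m³ + 147 m³ + 114 m³ + 8,262 m³ = 9,109 m³ (under)
Week 13–Week 16: 147 m³ + 114 m³ + 8,262 m³ + 5,140 m³ = 13,663 m³ (under)
5 windows exceed the threshold.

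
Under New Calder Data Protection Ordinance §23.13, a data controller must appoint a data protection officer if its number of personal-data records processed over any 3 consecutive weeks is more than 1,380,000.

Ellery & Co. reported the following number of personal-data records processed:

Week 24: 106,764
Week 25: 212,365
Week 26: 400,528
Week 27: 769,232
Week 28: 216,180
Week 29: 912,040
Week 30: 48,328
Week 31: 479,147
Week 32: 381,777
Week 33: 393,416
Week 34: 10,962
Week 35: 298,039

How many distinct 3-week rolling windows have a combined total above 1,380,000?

4

Week 24–Week 26: 106,764 + 212,365 + 400,528 = 719,657 (under)
Week 25–Week 27: 212,365 + 400,528 + 769,232 = 1,382,125 (over)
Week 26–Week 28: 400,528 + 769,232 + 216,180 = 1,385,940 (over)
Week 27–Week 29: 769,232 + 216,180 + 912,040 = 1,897,452 (over)
Week 28–Week 30: 216,180 + 912,040 + 48,328 = 1,176,548 (under)
Week 29–Week 31: 912,040 + 48,328 + 479,147 = 1,439,515 (over)
Week 30–Week 32: 48,328 + 479,147 + 381,777 = 909,252 (under)
Week 31–Week 33: 479,147 + 381,777 + 393,416 = 1,254,340 (under)
Week 32–Week 34: 381,777 + 393,416 + 10,962 = 786,155 (under)
Week 33–Week 35: 393,416 + 10,962 + 298,039 = 702,417 (under)
4 windows exceed the threshold.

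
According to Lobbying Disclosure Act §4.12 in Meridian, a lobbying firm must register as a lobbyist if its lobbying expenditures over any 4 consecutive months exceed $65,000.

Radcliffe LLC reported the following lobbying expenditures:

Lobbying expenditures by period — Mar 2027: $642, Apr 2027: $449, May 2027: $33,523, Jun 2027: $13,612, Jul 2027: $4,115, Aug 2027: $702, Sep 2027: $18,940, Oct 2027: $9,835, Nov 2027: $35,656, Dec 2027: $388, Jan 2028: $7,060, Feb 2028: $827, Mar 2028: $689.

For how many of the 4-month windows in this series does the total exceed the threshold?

1

Mar 2027–Jun 2027: $642 + $449 + $33,523 + $13,612 = $48,226 (under)
Apr 2027–Jul 2027: $449 + $33,523 + $13,612 + $4,115 = $51,699 (under)
May 2027–Aug 2027: $33,523 + $13,612 + $4,115 + $702 = $51,952 (under)
Jun 2027–Sep 2027: $13,612 + $4,115 + $702 + $18,940 = $37,369 (under)
Jul 2027–Oct 2027: $4,115 + $702 + $18,940 + $9,835 = $33,592 (under)
Aug 2027–Nov 2027: $702 + $18,940 + $9,835 + $35,656 = $65,133 (over)
Sep 2027–Dec 2027: $18,940 + $9,835 + $35,656 + $388 = $64,819 (under)
Oct 2027–Jan 2028: $9,835 + $35,656 + $388 + $7,060 = $52,939 (under)
Nov 2027–Feb 2028: $35,656 + $388 + $7,060 + $827 = $43,931 (under)
Dec 2027–Mar 2028: $388 + $7,060 + $827 + $689 = $8,964 (under)
1 window exceeds the threshold.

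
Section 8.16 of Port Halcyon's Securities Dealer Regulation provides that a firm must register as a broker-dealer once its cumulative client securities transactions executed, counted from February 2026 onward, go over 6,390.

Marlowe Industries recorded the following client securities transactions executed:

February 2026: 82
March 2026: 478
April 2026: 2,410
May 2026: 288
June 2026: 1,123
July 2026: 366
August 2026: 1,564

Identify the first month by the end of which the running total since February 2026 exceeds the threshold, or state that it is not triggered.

Through February 2026: 82
Through March 2026: 560
Through April 2026: 2,970
Through May 2026: 3,258
Through June 2026: 4,381
Through July 2026: 4,747
Through August 2026: 6,311
Final cumulative total 6,311 ≤ 6,390; the threshold is never exceeded.

Not triggered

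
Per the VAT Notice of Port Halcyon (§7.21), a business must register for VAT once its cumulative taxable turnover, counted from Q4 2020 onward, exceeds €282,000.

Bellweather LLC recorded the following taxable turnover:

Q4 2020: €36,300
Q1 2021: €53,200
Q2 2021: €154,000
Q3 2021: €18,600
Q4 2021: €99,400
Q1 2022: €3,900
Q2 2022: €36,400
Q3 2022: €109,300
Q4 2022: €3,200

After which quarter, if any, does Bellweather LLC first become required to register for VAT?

Through Q4 2020: €36,300
Through Q1 2021: €89,500
Through Q2 2021: €243,500
Through Q3 2021: €262,100
Through Q4 2021: €361,500 ← exceeds threshold

Q4 2021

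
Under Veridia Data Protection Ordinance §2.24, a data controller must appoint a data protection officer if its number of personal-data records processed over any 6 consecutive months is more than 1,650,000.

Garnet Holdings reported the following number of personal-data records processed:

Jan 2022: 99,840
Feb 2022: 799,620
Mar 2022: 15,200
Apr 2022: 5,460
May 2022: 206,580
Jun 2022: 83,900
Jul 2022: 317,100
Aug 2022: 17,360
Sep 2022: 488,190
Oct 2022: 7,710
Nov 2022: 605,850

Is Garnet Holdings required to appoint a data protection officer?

No

Jan 2022–Jun 2022: 99,840 + 799,620 + 15,200 + 5,460 + 206,580 + 83,900 = 1,210,600 (under)
Feb 2022–Jul 2022: 799,620 + 15,200 + 5,460 + 206,580 + 83,900 + 317,100 = 1,427,860 (under)
Mar 2022–Aug 2022: 15,200 + 5,460 + 206,580 + 83,900 + 317,100 + 17,360 = 645,600 (under)
Apr 2022–Sep 2022: 5,460 + 206,580 + 83,900 + 317,100 + 17,360 + 488,190 = 1,118,590 (under)
May 2022–Oct 2022: 206,580 + 83,900 + 317,100 + 17,360 + 488,190 + 7,710 = 1,120,840 (under)
Jun 2022–Nov 2022: 83,900 + 317,100 + 17,360 + 488,190 + 7,710 + 605,850 = 1,520,110 (under)
No window exceeds 1,650,000.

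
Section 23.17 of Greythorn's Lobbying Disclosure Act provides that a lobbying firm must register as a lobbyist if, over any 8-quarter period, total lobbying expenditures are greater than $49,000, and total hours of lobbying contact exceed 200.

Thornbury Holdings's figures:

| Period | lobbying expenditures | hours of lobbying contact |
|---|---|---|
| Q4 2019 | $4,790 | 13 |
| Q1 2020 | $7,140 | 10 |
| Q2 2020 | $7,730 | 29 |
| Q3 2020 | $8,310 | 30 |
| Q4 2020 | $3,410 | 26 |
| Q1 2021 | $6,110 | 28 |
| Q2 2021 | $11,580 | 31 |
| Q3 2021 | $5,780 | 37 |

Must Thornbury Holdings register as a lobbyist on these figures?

Yes

Total lobbying expenditures: $4,790 + $7,140 + $7,730 + $8,310 + $3,410 + $6,110 + $11,580 + $5,780 = $54,850 (> $49,000).
Total hours of lobbying contact: 13 + 10 + 29 + 30 + 26 + 28 + 31 + 37 = 204 (> 200).
The test is 'and': both thresholds are exceeded.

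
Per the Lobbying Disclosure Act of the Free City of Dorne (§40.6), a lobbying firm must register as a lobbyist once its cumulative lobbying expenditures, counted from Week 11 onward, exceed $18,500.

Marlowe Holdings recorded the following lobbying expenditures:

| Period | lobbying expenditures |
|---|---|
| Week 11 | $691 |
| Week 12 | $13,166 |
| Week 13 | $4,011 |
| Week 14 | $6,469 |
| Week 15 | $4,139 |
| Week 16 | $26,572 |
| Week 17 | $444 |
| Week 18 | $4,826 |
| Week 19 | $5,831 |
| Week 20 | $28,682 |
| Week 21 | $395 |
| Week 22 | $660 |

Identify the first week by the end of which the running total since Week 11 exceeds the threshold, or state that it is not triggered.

Through Week 11: $691
Through Week 12: $13,857
Through Week 13: $17,868
Through Week 14: $24,337 ← exceeds threshold

Week 14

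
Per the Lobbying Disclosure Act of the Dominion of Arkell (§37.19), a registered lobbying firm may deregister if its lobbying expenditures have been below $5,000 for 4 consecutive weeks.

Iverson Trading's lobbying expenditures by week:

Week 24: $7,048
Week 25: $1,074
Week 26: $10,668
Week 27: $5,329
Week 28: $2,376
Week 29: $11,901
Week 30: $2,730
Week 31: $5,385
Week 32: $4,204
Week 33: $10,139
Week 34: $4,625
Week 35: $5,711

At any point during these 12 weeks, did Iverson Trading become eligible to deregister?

Weeks below $5,000: Week 25, Week 28, Week 30, Week 32, Week 34.
Longest run of consecutive weeks below the threshold: 1.
1 < 4, so Iverson Trading never became eligible.

No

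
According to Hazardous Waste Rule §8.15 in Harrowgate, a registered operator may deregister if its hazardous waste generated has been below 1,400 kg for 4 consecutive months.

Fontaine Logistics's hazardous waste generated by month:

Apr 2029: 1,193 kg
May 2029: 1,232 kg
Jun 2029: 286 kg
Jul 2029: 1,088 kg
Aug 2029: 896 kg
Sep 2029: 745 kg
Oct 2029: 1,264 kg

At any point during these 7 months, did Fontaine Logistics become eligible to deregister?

Yes

Months below 1,400 kg: Apr 2029, May 2029, Jun 2029, Jul 2029, Aug 2029, Sep 2029, Oct 2029.
Longest run of consecutive months below the threshold: 7.
7 ≥ 4, so Fontaine Logistics became eligible.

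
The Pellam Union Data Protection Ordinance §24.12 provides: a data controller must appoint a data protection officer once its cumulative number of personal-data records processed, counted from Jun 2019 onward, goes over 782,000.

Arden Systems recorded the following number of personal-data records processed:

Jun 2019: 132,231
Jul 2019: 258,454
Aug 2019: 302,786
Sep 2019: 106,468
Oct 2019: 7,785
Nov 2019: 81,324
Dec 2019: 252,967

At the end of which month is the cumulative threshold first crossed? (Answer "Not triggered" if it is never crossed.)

Through Jun 2019: 132,231
Through Jul 2019: 390,685
Through Aug 2019: 693,471
Through Sep 2019: 799,939 ← exceeds threshold

Sep 2019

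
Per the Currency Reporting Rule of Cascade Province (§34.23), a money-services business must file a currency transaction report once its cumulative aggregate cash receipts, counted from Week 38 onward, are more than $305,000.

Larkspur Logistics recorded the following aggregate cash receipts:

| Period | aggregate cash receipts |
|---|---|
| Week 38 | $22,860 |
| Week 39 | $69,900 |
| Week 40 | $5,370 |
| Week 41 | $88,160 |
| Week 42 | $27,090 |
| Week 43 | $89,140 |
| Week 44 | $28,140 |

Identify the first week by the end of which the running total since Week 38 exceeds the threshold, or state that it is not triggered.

Through Week 38: $22,860
Through Week 39: $92,760
Through Week 40: $98,130
Through Week 41: $186,290
Through Week 42: $213,380
Through Week 43: $302,520
Through Week 44: $330,660 ← exceeds threshold

Week 44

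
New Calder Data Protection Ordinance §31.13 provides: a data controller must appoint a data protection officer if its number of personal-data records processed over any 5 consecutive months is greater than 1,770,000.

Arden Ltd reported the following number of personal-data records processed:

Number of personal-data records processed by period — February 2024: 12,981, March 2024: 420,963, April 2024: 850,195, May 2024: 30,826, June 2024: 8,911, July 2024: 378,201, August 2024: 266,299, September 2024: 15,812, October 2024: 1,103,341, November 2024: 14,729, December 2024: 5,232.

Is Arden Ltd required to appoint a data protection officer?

February 2024–June 2024: 12,981 + 420,963 + 850,195 + 30,826 + 8,911 = 1,323,876 (under)
March 2024–July 2024: 420,963 + 850,195 + 30,826 + 8,911 + 378,201 = 1,689,096 (under)
April 2024–August 2024: 850,195 + 30,826 + 8,911 + 378,201 + 266,299 = 1,534,432 (under)
May 2024–September 2024: 30,826 + 8,911 + 378,201 + 266,299 + 15,812 = 700,049 (under)
June 2024–October 2024: 8,911 + 378,201 + 266,299 + 15,812 + 1,103,341 = 1,772,564 (over)
July 2024–November 2024: 378,201 + 266,299 + 15,812 + 1,103,341 + 14,729 = 1,778,382 (over)
August 2024–December 2024: 266,299 + 15,812 + 1,103,341 + 14,729 + 5,232 = 1,405,413 (under)
At least one window exceeds 1,770,000.

Yes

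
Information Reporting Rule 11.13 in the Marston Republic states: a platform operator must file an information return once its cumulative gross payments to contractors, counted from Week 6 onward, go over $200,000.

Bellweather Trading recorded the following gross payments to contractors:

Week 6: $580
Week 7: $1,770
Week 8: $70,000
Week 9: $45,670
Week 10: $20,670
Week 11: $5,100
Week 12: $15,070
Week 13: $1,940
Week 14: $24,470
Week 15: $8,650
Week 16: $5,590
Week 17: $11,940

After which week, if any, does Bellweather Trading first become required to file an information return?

Through Week 6: $580
Through Week 7: $2,350
Through Week 8: $72,350
Through Week 9: $118,020
Through Week 10: $138,690
Through Week 11: $143,790
Through Week 12: $158,860
Through Week 13: $160,800
Through Week 14: $185,270
Through Week 15: $193,920
Through Week 16: $199,510
Through Week 17: $211,450 ← exceeds threshold

Week 17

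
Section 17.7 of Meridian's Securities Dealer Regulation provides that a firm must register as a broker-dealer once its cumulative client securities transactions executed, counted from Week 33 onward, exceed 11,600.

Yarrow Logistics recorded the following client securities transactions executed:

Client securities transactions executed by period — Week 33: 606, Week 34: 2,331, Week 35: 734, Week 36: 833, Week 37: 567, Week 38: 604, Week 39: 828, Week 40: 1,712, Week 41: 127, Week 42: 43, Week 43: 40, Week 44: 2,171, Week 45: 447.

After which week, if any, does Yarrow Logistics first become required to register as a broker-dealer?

Not triggered

Through Week 33: 606
Through Week 34: 2,937
Through Week 35: 3,671
Through Week 36: 4,504
Through Week 37: 5,071
Through Week 38: 5,675
Through Week 39: 6,503
Through Week 40: 8,215
Through Week 41: 8,342
Through Week 42: 8,385
Through Week 43: 8,425
Through Week 44: 10,596
Through Week 45: 11,043
Final cumulative total 11,043 ≤ 11,600; the threshold is never exceeded.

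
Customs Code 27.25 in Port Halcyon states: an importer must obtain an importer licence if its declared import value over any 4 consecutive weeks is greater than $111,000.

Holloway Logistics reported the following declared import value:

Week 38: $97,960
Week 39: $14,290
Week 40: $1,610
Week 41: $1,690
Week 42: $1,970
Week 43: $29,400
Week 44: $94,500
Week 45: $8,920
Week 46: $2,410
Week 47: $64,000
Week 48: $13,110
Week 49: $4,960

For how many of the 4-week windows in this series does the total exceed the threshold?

Week 38–Week 41: $97,960 + $14,290 + $1,610 + $1,690 = $115,550 (over)
Week 39–Week 42: $14,290 + $1,610 + $1,690 + $1,970 = $19,560 (under)
Week 40–Week 43: $1,610 + $1,690 + $1,970 + $29,400 = $34,670 (under)
Week 41–Week 44: $1,690 + $1,970 + $29,400 + $94,500 = $127,560 (over)
Week 42–Week 45: $1,970 + $29,400 + $94,500 + $8,920 = $134,790 (over)
Week 43–Week 46: $29,400 + $94,500 + $8,920 + $2,410 = $135,230 (over)
Week 44–Week 47: $94,500 + $8,920 + $2,410 + $64,000 = $169,830 (over)
Week 45–Week 48: $8,920 + $2,410 + $64,000 + $13,110 = $88,440 (under)
Week 46–Week 49: $2,410 + $64,000 + $13,110 + $4,960 = $84,480 (under)
5 windows exceed the threshold.

5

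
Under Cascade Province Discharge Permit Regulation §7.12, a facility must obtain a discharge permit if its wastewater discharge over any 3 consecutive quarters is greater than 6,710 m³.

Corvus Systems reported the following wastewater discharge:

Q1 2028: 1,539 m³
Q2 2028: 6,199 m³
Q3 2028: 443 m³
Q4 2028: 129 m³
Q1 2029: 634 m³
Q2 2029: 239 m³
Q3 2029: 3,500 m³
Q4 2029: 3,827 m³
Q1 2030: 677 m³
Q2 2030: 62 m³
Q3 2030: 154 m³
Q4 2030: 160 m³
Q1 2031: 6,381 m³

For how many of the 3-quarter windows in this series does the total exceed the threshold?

Q1 2028–Q3 2028: 1,539 m³ + 6,199 m³ + 443 m³ = 8,181 m³ (over)
Q2 2028–Q4 2028: 6,199 m³ + 443 m³ + 129 m³ = 6,771 m³ (over)
Q3 2028–Q1 2029: 443 m³ + 129 m³ + 634 m³ = 1,206 m³ (under)
Q4 2028–Q2 2029: 129 m³ + 634 m³ + 239 m³ = 1,002 m³ (under)
Q1 2029–Q3 2029: 634 m³ + 239 m³ + 3,500 m³ = 4,373 m³ (under)
Q2 2029–Q4 2029: 239 m³ + 3,500 m³ + 3,827 m³ = 7,566 m³ (over)
Q3 2029–Q1 2030: 3,500 m³ + 3,827 m³ + 677 m³ = 8,004 m³ (over)
Q4 2029–Q2 2030: 3,827 m³ + 677 m³ + 62 m³ = 4,566 m³ (under)
Q1 2030–Q3 2030: 677 m³ + 62 m³ + 154 m³ = 893 m³ (under)
Q2 2030–Q4 2030: 62 m³ + 154 m³ + 160 m³ = 376 m³ (under)
Q3 2030–Q1 2031: 154 m³ + 160 m³ + 6,381 m³ = 6,695 m³ (under)
4 windows exceed the threshold.

4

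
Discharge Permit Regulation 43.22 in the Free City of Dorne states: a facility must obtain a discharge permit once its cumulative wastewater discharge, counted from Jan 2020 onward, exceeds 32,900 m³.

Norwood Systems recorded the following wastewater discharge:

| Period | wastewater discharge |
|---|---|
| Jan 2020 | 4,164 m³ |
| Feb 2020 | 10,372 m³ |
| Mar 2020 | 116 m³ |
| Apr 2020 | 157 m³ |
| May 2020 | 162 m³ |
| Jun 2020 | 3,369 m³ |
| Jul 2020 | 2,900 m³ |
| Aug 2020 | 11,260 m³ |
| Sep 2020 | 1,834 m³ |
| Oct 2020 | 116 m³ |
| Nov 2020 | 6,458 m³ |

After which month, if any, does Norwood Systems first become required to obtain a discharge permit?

Through Jan 2020: 4,164 m³
Through Feb 2020: 14,536 m³
Through Mar 2020: 14,652 m³
Through Apr 2020: 14,809 m³
Through May 2020: 14,971 m³
Through Jun 2020: 18,340 m³
Through Jul 2020: 21,240 m³
Through Aug 2020: 32,500 m³
Through Sep 2020: 34,334 m³ ← exceeds threshold

Sep 2020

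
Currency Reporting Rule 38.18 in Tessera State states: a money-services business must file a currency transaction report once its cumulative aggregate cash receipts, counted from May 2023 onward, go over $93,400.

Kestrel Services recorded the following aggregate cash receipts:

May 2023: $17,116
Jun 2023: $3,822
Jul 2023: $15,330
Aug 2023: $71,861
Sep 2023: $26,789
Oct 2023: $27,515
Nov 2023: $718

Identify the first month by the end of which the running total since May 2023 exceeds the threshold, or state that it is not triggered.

Through May 2023: $17,116
Through Jun 2023: $20,938
Through Jul 2023: $36,268
Through Aug 2023: $108,129 ← exceeds threshold

Aug 2023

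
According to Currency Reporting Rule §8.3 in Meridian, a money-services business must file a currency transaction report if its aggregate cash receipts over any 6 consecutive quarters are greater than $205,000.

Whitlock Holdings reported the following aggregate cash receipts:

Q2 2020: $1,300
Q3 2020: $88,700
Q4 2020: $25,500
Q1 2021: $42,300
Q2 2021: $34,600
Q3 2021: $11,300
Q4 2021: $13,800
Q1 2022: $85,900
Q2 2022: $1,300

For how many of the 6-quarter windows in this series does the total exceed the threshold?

Q2 2020–Q3 2021: $1,300 + $88,700 + $25,500 + $42,300 + $34,600 + $11,300 = $203,700 (under)
Q3 2020–Q4 2021: $88,700 + $25,500 + $42,300 + $34,600 + $11,300 + $13,800 = $216,200 (over)
Q4 2020–Q1 2022: $25,500 + $42,300 + $34,600 + $11,300 + $13,800 + $85,900 = $213,400 (over)
Q1 2021–Q2 2022: $42,300 + $34,600 + $11,300 + $13,800 + $85,900 + $1,300 = $189,200 (under)
2 windows exceed the threshold.

2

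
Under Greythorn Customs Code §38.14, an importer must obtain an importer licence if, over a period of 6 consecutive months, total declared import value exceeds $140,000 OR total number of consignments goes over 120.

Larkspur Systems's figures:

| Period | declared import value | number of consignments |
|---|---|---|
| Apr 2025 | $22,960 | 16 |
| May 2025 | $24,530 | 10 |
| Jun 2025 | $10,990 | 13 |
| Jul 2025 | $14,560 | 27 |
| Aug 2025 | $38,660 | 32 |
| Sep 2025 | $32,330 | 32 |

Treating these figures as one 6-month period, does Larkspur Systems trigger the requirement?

Total declared import value: $22,960 + $24,530 + $10,990 + $14,560 + $38,660 + $32,330 = $144,030 (> $140,000).
Total number of consignments: 16 + 10 + 13 + 27 + 32 + 32 = 130 (> 120).
The test is 'or': at least one threshold is exceeded.

Yes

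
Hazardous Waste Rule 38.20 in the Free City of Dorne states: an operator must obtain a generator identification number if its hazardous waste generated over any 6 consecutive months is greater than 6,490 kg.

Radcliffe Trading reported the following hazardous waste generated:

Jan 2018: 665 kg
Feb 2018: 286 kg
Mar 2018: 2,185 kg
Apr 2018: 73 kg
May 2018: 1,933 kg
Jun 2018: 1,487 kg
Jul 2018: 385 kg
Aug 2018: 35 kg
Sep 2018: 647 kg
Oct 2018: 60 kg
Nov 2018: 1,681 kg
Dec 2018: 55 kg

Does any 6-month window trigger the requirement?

Jan 2018–Jun 2018: 665 kg + 286 kg + 2,185 kg + 73 kg + 1,933 kg + 1,487 kg = 6,629 kg (over)
Feb 2018–Jul 2018: 286 kg + 2,185 kg + 73 kg + 1,933 kg + 1,487 kg + 385 kg = 6,349 kg (under)
Mar 2018–Aug 2018: 2,185 kg + 73 kg + 1,933 kg + 1,487 kg + 385 kg + 35 kg = 6,098 kg (under)
Apr 2018–Sep 2018: 73 kg + 1,933 kg + 1,487 kg + 385 kg + 35 kg + 647 kg = 4,560 kg (under)
May 2018–Oct 2018: 1,933 kg + 1,487 kg + 385 kg + 35 kg + 647 kg + 60 kg = 4,547 kg (under)
Jun 2018–Nov 2018: 1,487 kg + 385 kg + 35 kg + 647 kg + 60 kg + 1,681 kg = 4,295 kg (under)
Jul 2018–Dec 2018: 385 kg + 35 kg + 647 kg + 60 kg + 1,681 kg + 55 kg = 2,863 kg (under)
At least one window exceeds 6,490 kg.

Yes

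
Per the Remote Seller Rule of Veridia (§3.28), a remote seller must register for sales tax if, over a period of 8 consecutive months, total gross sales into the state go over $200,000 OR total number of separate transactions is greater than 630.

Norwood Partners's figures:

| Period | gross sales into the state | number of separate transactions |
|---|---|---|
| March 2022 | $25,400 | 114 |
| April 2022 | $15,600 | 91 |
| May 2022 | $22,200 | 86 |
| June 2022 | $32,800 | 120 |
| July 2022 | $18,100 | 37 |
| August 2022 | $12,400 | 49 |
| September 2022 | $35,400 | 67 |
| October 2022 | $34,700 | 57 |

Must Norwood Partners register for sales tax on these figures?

Total gross sales into the state: $25,400 + $15,600 + $22,200 + $32,800 + $18,100 + $12,400 + $35,400 + $34,700 = $196,600 (≤ $200,000).
Total number of separate transactions: 114 + 91 + 86 + 120 + 37 + 49 + 67 + 57 = 621 (≤ 630).
The test is 'or': neither threshold is exceeded.

No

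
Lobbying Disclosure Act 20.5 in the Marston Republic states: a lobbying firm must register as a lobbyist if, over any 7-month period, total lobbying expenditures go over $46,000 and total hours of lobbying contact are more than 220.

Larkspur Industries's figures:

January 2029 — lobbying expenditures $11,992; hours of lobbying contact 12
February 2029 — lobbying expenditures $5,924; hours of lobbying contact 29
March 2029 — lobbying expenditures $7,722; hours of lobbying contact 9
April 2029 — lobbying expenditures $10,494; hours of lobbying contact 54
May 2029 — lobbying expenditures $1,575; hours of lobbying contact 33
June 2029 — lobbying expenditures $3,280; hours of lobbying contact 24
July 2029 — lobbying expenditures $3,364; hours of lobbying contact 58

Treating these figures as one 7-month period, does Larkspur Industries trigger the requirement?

No

Total lobbying expenditures: $11,992 + $5,924 + $7,722 + $10,494 + $1,575 + $3,280 + $3,364 = $44,351 (≤ $46,000).
Total hours of lobbying contact: 12 + 29 + 9 + 54 + 33 + 24 + 58 = 219 (≤ 220).
The test is 'and': the rule requires both, and at least one is not exceeded.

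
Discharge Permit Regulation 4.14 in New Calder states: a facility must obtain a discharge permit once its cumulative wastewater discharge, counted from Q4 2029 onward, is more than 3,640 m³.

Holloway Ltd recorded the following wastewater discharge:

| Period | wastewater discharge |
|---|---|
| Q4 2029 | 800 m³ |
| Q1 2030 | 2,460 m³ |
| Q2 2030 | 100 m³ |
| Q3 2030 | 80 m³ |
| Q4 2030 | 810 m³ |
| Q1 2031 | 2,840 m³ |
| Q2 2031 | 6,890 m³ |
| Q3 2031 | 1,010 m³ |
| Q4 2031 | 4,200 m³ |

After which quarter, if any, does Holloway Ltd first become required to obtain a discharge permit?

Through Q4 2029: 800 m³
Through Q1 2030: 3,260 m³
Through Q2 2030: 3,360 m³
Through Q3 2030: 3,440 m³
Through Q4 2030: 4,250 m³ ← exceeds threshold

Q4 2030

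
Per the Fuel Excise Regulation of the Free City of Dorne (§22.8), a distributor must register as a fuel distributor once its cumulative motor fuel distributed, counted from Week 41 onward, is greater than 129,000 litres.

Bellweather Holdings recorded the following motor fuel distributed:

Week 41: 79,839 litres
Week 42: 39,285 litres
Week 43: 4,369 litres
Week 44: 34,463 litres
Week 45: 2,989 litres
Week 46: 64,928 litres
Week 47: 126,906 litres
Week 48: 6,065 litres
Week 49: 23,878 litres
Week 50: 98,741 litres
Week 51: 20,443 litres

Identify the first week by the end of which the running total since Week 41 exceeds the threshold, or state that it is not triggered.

Week 44

Through Week 41: 79,839 litres
Through Week 42: 119,124 litres
Through Week 43: 123,493 litres
Through Week 44: 157,956 litres ← exceeds threshold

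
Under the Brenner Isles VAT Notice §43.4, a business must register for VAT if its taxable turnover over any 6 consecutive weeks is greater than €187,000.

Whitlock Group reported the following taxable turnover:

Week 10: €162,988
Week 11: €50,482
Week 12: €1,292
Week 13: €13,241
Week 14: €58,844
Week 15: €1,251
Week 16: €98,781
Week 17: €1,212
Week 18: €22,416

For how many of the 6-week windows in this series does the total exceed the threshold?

Week 10–Week 15: €162,988 + €50,482 + €1,292 + €13,241 + €58,844 + €1,251 = €288,098 (over)
Week 11–Week 16: €50,482 + €1,292 + €13,241 + €58,844 + €1,251 + €98,781 = €223,891 (over)
Week 12–Week 17: €1,292 + €13,241 + €58,844 + €1,251 + €98,781 + €1,212 = €174,621 (under)
Week 13–Week 18: €13,241 + €58,844 + €1,251 + €98,781 + €1,212 + €22,416 = €195,745 (over)
3 windows exceed the threshold.

3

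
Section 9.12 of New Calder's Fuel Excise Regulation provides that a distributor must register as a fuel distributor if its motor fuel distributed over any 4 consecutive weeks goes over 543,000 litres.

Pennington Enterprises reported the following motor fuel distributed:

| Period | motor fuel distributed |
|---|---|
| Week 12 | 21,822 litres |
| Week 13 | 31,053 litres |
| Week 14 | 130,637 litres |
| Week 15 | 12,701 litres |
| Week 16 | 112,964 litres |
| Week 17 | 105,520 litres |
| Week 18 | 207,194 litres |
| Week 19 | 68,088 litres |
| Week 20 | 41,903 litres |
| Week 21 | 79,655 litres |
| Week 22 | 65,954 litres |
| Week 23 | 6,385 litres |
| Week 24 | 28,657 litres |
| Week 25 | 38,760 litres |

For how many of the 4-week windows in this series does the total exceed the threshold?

0

Week 12–Week 15: 21,822 litres + 31,053 litres + 130,637 litres + 12,701 litres = 196,213 litres (under)
Week 13–Week 16: 31,053 litres + 130,637 litres + 12,701 litres + 112,964 litres = 287,355 litres (under)
Week 14–Week 17: 130,637 litres + 12,701 litres + 112,964 litres + 105,520 litres = 361,822 litres (under)
Week 15–Week 18: 12,701 litres + 112,964 litres + 105,520 litres + 207,194 litres = 438,379 litres (under)
Week 16–Week 19: 112,964 litres + 105,520 litres + 207,194 litres + 68,088 litres = 493,766 litres (under)
Week 17–Week 20: 105,520 litres + 207,194 litres + 68,088 litres + 41,903 litres = 422,705 litres (under)
Week 18–Week 21: 207,194 litres + 68,088 litres + 41,903 litres + 79,655 litres = 396,840 litres (under)
Week 19–Week 22: 68,088 litres + 41,903 litres + 79,655 litres + 65,954 litres = 255,600 litres (under)
Week 20–Week 23: 41,903 litres + 79,655 litres + 65,954 litres + 6,385 litres = 193,897 litres (under)
Week 21–Week 24: 79,655 litres + 65,954 litres + 6,385 litres + 28,657 litres = 180,651 litres (under)
Week 22–Week 25: 65,954 litres + 6,385 litres + 28,657 litres + 38,760 litres = 139,756 litres (under)
0 windows exceed the threshold.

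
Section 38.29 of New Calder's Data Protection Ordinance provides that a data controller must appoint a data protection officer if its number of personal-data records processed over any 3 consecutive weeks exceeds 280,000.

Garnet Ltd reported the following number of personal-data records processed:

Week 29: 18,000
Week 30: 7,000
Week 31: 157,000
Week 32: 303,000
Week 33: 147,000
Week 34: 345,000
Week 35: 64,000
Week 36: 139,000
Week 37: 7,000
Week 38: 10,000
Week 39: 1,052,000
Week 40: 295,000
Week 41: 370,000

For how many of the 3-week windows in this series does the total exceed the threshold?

8

Week 29–Week 31: 18,000 + 7,000 + 157,000 = 182,000 (under)
Week 30–Week 32: 7,000 + 157,000 + 303,000 = 467,000 (over)
Week 31–Week 33: 157,000 + 303,000 + 147,000 = 607,000 (over)
Week 32–Week 34: 303,000 + 147,000 + 345,000 = 795,000 (over)
Week 33–Week 35: 147,000 + 345,000 + 64,000 = 556,000 (over)
Week 34–Week 36: 345,000 + 64,000 + 139,000 = 548,000 (over)
Week 35–Week 37: 64,000 + 139,000 + 7,000 = 210,000 (under)
Week 36–Week 38: 139,000 + 7,000 + 10,000 = 156,000 (under)
Week 37–Week 39: 7,000 + 10,000 + 1,052,000 = 1,069,000 (over)
Week 38–Week 40: 10,000 + 1,052,000 + 295,000 = 1,357,000 (over)
Week 39–Week 41: 1,052,000 + 295,000 + 370,000 = 1,717,000 (over)
8 windows exceed the threshold.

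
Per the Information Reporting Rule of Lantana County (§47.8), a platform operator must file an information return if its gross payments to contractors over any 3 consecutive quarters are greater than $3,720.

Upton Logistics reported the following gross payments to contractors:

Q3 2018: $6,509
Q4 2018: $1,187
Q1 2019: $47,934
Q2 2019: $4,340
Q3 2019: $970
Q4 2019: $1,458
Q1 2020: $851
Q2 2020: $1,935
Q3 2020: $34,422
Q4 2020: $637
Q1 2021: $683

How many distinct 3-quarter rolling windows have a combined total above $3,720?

8

Q3 2018–Q1 2019: $6,509 + $1,187 + $47,934 = $55,630 (over)
Q4 2018–Q2 2019: $1,187 + $47,934 + $4,340 = $53,461 (over)
Q1 2019–Q3 2019: $47,934 + $4,340 + $970 = $53,244 (over)
Q2 2019–Q4 2019: $4,340 + $970 + $1,458 = $6,768 (over)
Q3 2019–Q1 2020: $970 + $1,458 + $851 = $3,279 (under)
Q4 2019–Q2 2020: $1,458 + $851 + $1,935 = $4,244 (over)
Q1 2020–Q3 2020: $851 + $1,935 + $34,422 = $37,208 (over)
Q2 2020–Q4 2020: $1,935 + $34,422 + $637 = $36,994 (over)
Q3 2020–Q1 2021: $34,422 + $637 + $683 = $35,742 (over)
8 windows exceed the threshold.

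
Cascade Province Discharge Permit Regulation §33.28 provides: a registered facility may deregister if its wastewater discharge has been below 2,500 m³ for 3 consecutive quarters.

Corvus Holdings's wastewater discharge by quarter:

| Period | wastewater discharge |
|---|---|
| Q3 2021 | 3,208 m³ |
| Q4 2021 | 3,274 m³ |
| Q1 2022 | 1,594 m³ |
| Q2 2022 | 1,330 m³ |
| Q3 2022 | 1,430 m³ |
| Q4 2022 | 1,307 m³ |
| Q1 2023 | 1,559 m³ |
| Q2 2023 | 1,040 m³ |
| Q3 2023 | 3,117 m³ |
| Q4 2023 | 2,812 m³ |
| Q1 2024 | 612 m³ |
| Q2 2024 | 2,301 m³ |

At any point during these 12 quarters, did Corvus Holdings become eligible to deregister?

Quarters below 2,500 m³: Q1 2022, Q2 2022, Q3 2022, Q4 2022, Q1 2023, Q2 2023, Q1 2024, Q2 2024.
Longest run of consecutive quarters below the threshold: 6.
6 ≥ 3, so Corvus Holdings became eligible.

Yes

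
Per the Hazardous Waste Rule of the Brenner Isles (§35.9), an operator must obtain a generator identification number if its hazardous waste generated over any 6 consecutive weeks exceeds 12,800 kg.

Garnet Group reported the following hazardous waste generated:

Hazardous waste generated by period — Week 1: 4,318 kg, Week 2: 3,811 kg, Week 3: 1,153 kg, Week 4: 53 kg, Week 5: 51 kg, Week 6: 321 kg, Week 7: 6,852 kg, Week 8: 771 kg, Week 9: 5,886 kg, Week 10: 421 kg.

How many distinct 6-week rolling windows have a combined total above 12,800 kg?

2

Week 1–Week 6: 4,318 kg + 3,811 kg + 1,153 kg + 53 kg + 51 kg + 321 kg = 9,707 kg (under)
Week 2–Week 7: 3,811 kg + 1,153 kg + 53 kg + 51 kg + 321 kg + 6,852 kg = 12,241 kg (under)
Week 3–Week 8: 1,153 kg + 53 kg + 51 kg + 321 kg + 6,852 kg + 771 kg = 9,201 kg (under)
Week 4–Week 9: 53 kg + 51 kg + 321 kg + 6,852 kg + 771 kg + 5,886 kg = 13,934 kg (over)
Week 5–Week 10: 51 kg + 321 kg + 6,852 kg + 771 kg + 5,886 kg + 421 kg = 14,302 kg (over)
2 windows exceed the threshold.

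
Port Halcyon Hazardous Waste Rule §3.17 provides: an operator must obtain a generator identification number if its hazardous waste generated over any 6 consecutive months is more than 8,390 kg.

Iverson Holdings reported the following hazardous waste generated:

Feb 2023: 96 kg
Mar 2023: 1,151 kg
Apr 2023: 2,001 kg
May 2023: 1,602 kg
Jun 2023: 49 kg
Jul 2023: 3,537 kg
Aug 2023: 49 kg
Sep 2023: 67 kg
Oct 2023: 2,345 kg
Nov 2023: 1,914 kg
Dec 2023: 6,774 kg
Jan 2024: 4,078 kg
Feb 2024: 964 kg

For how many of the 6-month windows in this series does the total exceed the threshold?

4

Feb 2023–Jul 2023: 96 kg + 1,151 kg + 2,001 kg + 1,602 kg + 49 kg + 3,537 kg = 8,436 kg (over)
Mar 2023–Aug 2023: 1,151 kg + 2,001 kg + 1,602 kg + 49 kg + 3,537 kg + 49 kg = 8,389 kg (under)
Apr 2023–Sep 2023: 2,001 kg + 1,602 kg + 49 kg + 3,537 kg + 49 kg + 67 kg = 7,305 kg (under)
May 2023–Oct 2023: 1,602 kg + 49 kg + 3,537 kg + 49 kg + 67 kg + 2,345 kg = 7,649 kg (under)
Jun 2023–Nov 2023: 49 kg + 3,537 kg + 49 kg + 67 kg + 2,345 kg + 1,914 kg = 7,961 kg (under)
Jul 2023–Dec 2023: 3,537 kg + 49 kg + 67 kg + 2,345 kg + 1,914 kg + 6,774 kg = 14,686 kg (over)
Aug 2023–Jan 2024: 49 kg + 67 kg + 2,345 kg + 1,914 kg + 6,774 kg + 4,078 kg = 15,227 kg (over)
Sep 2023–Feb 2024: 67 kg + 2,345 kg + 1,914 kg + 6,774 kg + 4,078 kg + 964 kg = 16,142 kg (over)
4 windows exceed the threshold.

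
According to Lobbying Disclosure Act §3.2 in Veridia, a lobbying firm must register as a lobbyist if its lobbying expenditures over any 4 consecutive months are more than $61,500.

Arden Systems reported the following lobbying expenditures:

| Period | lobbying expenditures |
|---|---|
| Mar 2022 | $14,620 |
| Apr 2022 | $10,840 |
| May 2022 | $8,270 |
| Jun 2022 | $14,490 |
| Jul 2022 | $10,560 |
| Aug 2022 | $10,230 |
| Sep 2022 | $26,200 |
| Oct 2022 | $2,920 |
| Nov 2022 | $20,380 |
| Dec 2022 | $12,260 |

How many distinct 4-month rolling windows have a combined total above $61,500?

1

Mar 2022–Jun 2022: $14,620 + $10,840 + $8,270 + $14,490 = $48,220 (under)
Apr 2022–Jul 2022: $10,840 + $8,270 + $14,490 + $10,560 = $44,160 (under)
May 2022–Aug 2022: $8,270 + $14,490 + $10,560 + $10,230 = $43,550 (under)
Jun 2022–Sep 2022: $14,490 + $10,560 + $10,230 + $26,200 = $61,480 (under)
Jul 2022–Oct 2022: $10,560 + $10,230 + $26,200 + $2,920 = $49,910 (under)
Aug 2022–Nov 2022: $10,230 + $26,200 + $2,920 + $20,380 = $59,730 (under)
Sep 2022–Dec 2022: $26,200 + $2,920 + $20,380 + $12,260 = $61,760 (over)
1 window exceeds the threshold.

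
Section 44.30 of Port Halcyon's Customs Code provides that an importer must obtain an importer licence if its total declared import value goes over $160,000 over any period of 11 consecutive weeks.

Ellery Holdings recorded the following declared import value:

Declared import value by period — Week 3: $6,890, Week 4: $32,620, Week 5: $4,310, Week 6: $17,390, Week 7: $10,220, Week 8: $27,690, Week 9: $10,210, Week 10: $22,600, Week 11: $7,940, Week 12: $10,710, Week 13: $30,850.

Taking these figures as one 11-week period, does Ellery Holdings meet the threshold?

Yes

Total declared import value: $6,890 + $32,620 + $4,310 + $17,390 + $10,220 + $27,690 + $10,210 + $22,600 + $7,940 + $10,710 + $30,850 = $181,430.
$181,430 > $160,000, so the threshold is exceeded.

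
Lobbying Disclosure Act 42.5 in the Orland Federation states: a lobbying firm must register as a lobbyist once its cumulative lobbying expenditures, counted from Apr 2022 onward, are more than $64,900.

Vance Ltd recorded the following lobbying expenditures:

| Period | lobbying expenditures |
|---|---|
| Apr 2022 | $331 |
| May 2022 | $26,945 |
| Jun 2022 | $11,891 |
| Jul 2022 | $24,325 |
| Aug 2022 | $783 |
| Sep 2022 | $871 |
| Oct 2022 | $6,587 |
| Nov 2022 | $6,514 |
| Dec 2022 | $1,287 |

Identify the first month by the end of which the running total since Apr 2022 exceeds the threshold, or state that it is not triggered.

Through Apr 2022: $331
Through May 2022: $27,276
Through Jun 2022: $39,167
Through Jul 2022: $63,492
Through Aug 2022: $64,275
Through Sep 2022: $65,146 ← exceeds threshold

Sep 2022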